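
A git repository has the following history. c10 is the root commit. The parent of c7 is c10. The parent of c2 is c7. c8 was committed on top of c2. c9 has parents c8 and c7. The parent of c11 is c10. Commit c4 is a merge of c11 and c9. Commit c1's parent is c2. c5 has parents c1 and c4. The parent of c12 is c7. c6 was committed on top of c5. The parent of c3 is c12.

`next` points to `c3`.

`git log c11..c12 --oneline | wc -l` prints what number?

Reachable from c12: {c10, c12, c7}.
Reachable from c11: {c10, c11}.
In c12's history but not c11's: {c12, c7} — 2 commits.

2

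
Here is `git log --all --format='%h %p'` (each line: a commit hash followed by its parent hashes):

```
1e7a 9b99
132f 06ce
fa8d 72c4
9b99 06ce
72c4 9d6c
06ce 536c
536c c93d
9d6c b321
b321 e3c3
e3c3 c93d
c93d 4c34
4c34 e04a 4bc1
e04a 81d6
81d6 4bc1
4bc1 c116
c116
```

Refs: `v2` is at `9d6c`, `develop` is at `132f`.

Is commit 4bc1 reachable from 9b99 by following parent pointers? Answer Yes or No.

Yes

Ancestors of 9b99 (commits reachable by following parents): {06ce, 4bc1, 4c34, 536c, 81d6, 9b99, c116, c93d, e04a}.
4bc1 is in that set, so it is an ancestor of 9b99.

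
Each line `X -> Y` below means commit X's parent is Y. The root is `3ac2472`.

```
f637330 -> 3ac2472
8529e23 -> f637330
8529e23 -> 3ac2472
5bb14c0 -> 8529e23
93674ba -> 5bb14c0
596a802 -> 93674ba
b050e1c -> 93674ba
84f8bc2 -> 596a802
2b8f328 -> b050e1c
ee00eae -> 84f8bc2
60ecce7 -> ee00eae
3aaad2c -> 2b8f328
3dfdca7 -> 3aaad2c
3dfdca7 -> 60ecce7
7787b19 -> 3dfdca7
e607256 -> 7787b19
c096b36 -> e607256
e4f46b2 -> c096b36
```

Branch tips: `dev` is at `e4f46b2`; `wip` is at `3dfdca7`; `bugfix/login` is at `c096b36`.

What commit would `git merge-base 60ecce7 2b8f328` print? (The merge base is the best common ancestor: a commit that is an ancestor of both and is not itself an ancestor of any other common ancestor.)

93674ba

Ancestors of 60ecce7: {3ac2472, 596a802, 5bb14c0, 60ecce7, 84f8bc2, 8529e23, 93674ba, ee00eae, f637330}.
Ancestors of 2b8f328: {2b8f328, 3ac2472, 5bb14c0, 8529e23, 93674ba, b050e1c, f637330}.
Common ancestors: {3ac2472, 5bb14c0, 8529e23, 93674ba, f637330}.
Among these, 93674ba is not an ancestor of any other common ancestor — it is the merge base.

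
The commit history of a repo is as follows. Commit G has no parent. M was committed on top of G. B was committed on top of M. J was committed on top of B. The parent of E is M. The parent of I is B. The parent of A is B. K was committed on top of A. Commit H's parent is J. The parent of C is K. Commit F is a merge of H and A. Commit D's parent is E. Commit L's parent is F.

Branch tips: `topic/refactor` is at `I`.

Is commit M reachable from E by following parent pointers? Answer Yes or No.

Yes

Ancestors of E (commits reachable by following parents): {E, G, M}.
M is in that set, so it is an ancestor of E.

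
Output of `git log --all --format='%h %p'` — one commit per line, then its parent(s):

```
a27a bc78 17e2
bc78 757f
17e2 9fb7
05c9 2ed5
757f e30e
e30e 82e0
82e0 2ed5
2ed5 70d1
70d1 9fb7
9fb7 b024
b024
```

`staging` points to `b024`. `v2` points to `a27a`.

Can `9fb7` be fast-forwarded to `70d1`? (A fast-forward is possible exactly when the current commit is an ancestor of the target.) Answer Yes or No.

A fast-forward from 9fb7 to 70d1 is possible iff 9fb7 is an ancestor of 70d1.
Ancestors of 70d1: {70d1, 9fb7, b024}.
9fb7 is among them, so fast-forward is possible.

Yes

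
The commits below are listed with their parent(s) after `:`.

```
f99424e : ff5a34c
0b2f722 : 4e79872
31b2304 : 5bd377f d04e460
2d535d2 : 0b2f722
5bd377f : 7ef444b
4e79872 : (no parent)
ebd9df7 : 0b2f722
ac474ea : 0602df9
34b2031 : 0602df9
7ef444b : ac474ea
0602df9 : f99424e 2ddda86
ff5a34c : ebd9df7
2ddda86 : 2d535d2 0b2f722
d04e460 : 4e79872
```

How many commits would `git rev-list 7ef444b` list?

Walking parent pointers from 7ef444b: reachable set = {0602df9, 0b2f722, 2d535d2, 2ddda86, 4e79872, 7ef444b, ac474ea, ebd9df7, f99424e, ff5a34c}.
That is 10 commits.

10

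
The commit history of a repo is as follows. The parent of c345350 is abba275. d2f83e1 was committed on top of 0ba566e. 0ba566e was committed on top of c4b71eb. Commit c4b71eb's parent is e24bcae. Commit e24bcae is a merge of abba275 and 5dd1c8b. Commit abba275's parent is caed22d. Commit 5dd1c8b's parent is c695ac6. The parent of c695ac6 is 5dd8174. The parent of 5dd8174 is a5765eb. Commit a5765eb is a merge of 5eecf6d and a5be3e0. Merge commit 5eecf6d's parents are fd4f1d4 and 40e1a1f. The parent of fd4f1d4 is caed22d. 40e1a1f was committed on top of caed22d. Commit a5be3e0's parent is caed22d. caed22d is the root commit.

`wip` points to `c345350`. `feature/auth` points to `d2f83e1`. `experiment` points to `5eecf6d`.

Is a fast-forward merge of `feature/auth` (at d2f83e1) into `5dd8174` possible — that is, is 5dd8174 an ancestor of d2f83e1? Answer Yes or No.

Yes

A fast-forward from 5dd8174 to d2f83e1 is possible iff 5dd8174 is an ancestor of d2f83e1.
Ancestors of d2f83e1: {0ba566e, 40e1a1f, 5dd1c8b, 5dd8174, 5eecf6d, a5765eb, a5be3e0, abba275, c4b71eb, c695ac6, caed22d, d2f83e1, e24bcae, fd4f1d4}.
5dd8174 is among them, so fast-forward is possible.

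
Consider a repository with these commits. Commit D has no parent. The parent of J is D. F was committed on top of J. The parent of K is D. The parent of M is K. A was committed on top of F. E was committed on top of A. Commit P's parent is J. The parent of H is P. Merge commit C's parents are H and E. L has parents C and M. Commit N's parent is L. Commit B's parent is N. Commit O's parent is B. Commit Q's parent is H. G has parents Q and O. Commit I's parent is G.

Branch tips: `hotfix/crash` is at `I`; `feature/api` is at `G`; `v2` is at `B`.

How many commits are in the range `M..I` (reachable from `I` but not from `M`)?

Reachable from I: {A, B, C, D, E, F, G, H, I, J, K, L, M, N, O, P, Q}.
Reachable from M: {D, K, M}.
In I's history but not M's: {A, B, C, E, F, G, H, I, J, L, N, O, P, Q} — 14 commits.

14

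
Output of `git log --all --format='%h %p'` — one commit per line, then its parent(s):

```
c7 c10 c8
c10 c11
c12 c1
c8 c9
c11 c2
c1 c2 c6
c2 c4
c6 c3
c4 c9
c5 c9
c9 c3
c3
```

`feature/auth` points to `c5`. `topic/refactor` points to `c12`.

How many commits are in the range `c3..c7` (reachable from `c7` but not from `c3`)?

Reachable from c7: {c10, c11, c2, c3, c4, c7, c8, c9}.
Reachable from c3: {c3}.
In c7's history but not c3's: {c10, c11, c2, c4, c7, c8, c9} — 7 commits.

7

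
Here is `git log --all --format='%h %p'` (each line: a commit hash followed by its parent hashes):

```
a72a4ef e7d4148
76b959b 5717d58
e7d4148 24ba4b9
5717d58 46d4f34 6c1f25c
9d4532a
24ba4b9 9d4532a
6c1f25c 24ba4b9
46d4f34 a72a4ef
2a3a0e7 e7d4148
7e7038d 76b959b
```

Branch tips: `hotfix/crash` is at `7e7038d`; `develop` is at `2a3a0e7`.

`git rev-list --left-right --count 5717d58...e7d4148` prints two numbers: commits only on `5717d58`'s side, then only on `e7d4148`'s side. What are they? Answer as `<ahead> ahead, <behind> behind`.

Reachable from 5717d58: {24ba4b9, 46d4f34, 5717d58, 6c1f25c, 9d4532a, a72a4ef, e7d4148}.
Reachable from e7d4148: {24ba4b9, 9d4532a, e7d4148}.
Only in 5717d58's history (ahead): {46d4f34, 5717d58, 6c1f25c, a72a4ef} — 4.
Only in e7d4148's history (behind): {} — 0.

4 ahead, 0 behind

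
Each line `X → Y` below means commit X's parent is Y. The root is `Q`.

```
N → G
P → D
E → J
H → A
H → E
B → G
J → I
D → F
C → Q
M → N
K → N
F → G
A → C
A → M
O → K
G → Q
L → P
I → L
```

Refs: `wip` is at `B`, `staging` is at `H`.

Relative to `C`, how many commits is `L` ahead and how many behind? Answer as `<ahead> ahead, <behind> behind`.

5 ahead, 1 behind

Reachable from L: {D, F, G, L, P, Q}.
Reachable from C: {C, Q}.
Only in L's history (ahead): {D, F, G, L, P} — 5.
Only in C's history (behind): {C} — 1.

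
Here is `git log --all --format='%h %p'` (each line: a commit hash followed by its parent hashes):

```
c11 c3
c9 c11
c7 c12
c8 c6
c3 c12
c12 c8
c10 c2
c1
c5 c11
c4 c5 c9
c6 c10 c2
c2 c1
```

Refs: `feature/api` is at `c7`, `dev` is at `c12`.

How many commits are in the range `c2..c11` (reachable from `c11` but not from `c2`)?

Reachable from c11: {c1, c10, c11, c12, c2, c3, c6, c8}.
Reachable from c2: {c1, c2}.
In c11's history but not c2's: {c10, c11, c12, c3, c6, c8} — 6 commits.

6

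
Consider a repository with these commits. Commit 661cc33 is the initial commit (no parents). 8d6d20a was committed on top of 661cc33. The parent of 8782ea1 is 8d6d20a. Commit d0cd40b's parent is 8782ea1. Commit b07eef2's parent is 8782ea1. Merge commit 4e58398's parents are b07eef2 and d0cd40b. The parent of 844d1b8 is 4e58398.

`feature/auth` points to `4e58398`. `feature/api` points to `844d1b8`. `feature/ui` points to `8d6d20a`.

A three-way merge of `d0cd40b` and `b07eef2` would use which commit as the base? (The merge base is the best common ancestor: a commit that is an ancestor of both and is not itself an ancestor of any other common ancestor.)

8782ea1

Ancestors of d0cd40b: {661cc33, 8782ea1, 8d6d20a, d0cd40b}.
Ancestors of b07eef2: {661cc33, 8782ea1, 8d6d20a, b07eef2}.
Common ancestors: {661cc33, 8782ea1, 8d6d20a}.
Among these, 8782ea1 is not an ancestor of any other common ancestor — it is the merge base.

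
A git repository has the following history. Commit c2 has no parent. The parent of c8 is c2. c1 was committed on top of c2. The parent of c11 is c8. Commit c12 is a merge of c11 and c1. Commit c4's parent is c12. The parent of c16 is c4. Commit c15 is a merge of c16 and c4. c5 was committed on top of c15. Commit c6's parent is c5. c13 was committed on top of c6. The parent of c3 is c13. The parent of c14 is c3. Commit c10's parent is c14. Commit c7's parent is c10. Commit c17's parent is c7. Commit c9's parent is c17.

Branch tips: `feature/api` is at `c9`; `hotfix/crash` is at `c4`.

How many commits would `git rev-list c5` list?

9

Walking parent pointers from c5: reachable set = {c1, c11, c12, c15, c16, c2, c4, c5, c8}.
That is 9 commits.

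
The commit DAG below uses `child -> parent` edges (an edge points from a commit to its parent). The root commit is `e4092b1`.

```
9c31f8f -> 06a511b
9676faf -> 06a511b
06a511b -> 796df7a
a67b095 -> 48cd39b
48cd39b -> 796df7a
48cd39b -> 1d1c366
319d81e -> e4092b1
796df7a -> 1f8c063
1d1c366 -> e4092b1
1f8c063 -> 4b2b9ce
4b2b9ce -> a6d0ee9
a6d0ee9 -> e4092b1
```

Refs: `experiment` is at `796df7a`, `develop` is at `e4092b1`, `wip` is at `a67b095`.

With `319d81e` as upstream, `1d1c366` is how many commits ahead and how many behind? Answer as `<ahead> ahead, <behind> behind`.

Reachable from 1d1c366: {1d1c366, e4092b1}.
Reachable from 319d81e: {319d81e, e4092b1}.
Only in 1d1c366's history (ahead): {1d1c366} — 1.
Only in 319d81e's history (behind): {319d81e} — 1.

1 ahead, 1 behind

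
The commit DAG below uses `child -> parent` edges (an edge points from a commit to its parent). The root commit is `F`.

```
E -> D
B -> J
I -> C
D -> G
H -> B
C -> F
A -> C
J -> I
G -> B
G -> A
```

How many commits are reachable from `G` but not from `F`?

6

Reachable from G: {A, B, C, F, G, I, J}.
Reachable from F: {F}.
In G's history but not F's: {A, B, C, G, I, J} — 6 commits.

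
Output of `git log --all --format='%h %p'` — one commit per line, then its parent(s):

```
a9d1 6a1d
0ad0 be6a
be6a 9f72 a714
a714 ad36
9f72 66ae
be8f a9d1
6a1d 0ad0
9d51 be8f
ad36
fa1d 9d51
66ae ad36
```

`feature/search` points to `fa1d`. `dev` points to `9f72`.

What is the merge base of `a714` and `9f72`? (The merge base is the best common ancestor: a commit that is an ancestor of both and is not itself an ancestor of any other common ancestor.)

ad36

Ancestors of a714: {a714, ad36}.
Ancestors of 9f72: {66ae, 9f72, ad36}.
Common ancestors: {ad36}.
The only common ancestor is ad36, so it is the merge base.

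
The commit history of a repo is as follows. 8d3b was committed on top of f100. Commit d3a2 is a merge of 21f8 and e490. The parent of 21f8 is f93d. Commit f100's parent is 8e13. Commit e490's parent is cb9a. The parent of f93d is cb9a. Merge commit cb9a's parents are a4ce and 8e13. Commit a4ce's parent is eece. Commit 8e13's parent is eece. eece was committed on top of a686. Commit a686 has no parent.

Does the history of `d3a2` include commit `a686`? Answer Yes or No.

Ancestors of d3a2 (commits reachable by following parents): {21f8, 8e13, a4ce, a686, cb9a, d3a2, e490, eece, f93d}.
a686 is in that set, so it is an ancestor of d3a2.

Yes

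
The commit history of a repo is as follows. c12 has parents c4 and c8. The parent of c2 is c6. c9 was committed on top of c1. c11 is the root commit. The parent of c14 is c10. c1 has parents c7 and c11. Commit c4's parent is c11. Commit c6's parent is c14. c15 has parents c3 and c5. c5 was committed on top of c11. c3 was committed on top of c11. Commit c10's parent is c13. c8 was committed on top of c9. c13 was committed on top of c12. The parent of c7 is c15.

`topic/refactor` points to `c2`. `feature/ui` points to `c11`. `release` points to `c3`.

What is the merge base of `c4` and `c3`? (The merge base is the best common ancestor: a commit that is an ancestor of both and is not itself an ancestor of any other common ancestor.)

c11

Ancestors of c4: {c11, c4}.
Ancestors of c3: {c11, c3}.
Common ancestors: {c11}.
The only common ancestor is c11, so it is the merge base.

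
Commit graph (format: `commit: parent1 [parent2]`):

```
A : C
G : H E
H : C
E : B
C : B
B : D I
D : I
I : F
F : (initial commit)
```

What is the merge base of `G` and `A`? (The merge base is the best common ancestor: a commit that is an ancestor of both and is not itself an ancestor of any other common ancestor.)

Ancestors of G: {B, C, D, E, F, G, H, I}.
Ancestors of A: {A, B, C, D, F, I}.
Common ancestors: {B, C, D, F, I}.
Among these, C is not an ancestor of any other common ancestor — it is the merge base.

C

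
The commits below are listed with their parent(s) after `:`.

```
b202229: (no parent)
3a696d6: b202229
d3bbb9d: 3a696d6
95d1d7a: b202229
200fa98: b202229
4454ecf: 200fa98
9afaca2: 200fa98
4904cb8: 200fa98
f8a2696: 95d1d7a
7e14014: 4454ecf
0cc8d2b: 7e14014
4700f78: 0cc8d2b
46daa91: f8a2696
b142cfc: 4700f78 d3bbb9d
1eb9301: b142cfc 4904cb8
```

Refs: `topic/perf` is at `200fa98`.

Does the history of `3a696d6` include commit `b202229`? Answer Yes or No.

Ancestors of 3a696d6 (commits reachable by following parents): {3a696d6, b202229}.
b202229 is in that set, so it is an ancestor of 3a696d6.

Yes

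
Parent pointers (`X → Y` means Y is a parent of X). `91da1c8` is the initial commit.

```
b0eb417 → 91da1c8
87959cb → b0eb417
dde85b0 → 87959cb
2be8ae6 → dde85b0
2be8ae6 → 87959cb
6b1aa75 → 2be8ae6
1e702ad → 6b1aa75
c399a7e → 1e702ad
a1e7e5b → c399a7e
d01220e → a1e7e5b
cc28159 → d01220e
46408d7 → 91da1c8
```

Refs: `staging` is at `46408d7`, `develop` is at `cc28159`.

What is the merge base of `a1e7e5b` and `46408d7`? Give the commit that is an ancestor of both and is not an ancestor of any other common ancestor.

91da1c8

Ancestors of a1e7e5b: {1e702ad, 2be8ae6, 6b1aa75, 87959cb, 91da1c8, a1e7e5b, b0eb417, c399a7e, dde85b0}.
Ancestors of 46408d7: {46408d7, 91da1c8}.
Common ancestors: {91da1c8}.
The only common ancestor is 91da1c8, so it is the merge base.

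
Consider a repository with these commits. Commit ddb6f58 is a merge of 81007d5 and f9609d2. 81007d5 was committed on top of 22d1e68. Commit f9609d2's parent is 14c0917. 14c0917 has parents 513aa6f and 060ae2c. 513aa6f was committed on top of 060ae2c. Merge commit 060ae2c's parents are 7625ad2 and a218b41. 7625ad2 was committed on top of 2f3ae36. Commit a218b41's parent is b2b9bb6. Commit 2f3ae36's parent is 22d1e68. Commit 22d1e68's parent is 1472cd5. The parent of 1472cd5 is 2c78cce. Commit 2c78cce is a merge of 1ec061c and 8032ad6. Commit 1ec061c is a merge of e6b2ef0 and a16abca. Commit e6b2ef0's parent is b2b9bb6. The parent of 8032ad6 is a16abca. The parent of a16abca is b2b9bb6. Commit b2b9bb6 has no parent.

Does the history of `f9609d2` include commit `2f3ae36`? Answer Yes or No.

Yes

Ancestors of f9609d2 (commits reachable by following parents): {060ae2c, 1472cd5, 14c0917, 1ec061c, 22d1e68, 2c78cce, 2f3ae36, 513aa6f, 7625ad2, 8032ad6, a16abca, a218b41, b2b9bb6, e6b2ef0, f9609d2}.
2f3ae36 is in that set, so it is an ancestor of f9609d2.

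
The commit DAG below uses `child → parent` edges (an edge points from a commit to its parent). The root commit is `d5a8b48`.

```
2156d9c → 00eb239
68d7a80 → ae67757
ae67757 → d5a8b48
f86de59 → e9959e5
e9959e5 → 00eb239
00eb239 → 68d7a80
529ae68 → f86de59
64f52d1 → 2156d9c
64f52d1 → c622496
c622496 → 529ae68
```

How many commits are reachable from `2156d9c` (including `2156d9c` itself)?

5

Walking parent pointers from 2156d9c: reachable set = {00eb239, 2156d9c, 68d7a80, ae67757, d5a8b48}.
That is 5 commits.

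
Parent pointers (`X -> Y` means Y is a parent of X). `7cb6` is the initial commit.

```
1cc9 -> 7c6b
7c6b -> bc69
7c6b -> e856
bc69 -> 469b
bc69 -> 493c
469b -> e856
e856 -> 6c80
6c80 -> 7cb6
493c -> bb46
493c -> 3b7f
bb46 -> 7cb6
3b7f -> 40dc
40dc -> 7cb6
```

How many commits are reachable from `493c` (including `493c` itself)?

5

Walking parent pointers from 493c: reachable set = {3b7f, 40dc, 493c, 7cb6, bb46}.
That is 5 commits.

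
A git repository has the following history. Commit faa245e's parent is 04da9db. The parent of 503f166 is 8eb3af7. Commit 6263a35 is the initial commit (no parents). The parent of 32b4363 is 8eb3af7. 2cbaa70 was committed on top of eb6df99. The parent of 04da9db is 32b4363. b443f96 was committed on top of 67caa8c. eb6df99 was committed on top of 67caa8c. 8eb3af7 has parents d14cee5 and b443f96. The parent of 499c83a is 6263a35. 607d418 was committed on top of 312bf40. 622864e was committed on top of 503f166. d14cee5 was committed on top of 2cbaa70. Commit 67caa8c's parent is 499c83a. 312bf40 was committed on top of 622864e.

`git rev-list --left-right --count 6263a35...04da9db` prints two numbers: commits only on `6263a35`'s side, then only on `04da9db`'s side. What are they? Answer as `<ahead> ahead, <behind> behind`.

0 ahead, 9 behind

Reachable from 6263a35: {6263a35}.
Reachable from 04da9db: {04da9db, 2cbaa70, 32b4363, 499c83a, 6263a35, 67caa8c, 8eb3af7, b443f96, d14cee5, eb6df99}.
Only in 6263a35's history (ahead): {} — 0.
Only in 04da9db's history (behind): {04da9db, 2cbaa70, 32b4363, 499c83a, 67caa8c, 8eb3af7, b443f96, d14cee5, eb6df99} — 9.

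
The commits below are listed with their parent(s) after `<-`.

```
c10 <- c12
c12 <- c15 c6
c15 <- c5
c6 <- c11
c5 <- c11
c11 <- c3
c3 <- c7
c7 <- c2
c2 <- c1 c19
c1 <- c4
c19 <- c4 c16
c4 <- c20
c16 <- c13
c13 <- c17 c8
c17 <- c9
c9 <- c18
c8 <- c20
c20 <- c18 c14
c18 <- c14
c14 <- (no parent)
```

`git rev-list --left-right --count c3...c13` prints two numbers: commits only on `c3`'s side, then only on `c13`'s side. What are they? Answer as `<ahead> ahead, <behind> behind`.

7 ahead, 0 behind

Reachable from c3: {c1, c13, c14, c16, c17, c18, c19, c2, c20, c3, c4, c7, c8, c9}.
Reachable from c13: {c13, c14, c17, c18, c20, c8, c9}.
Only in c3's history (ahead): {c1, c16, c19, c2, c3, c4, c7} — 7.
Only in c13's history (behind): {} — 0.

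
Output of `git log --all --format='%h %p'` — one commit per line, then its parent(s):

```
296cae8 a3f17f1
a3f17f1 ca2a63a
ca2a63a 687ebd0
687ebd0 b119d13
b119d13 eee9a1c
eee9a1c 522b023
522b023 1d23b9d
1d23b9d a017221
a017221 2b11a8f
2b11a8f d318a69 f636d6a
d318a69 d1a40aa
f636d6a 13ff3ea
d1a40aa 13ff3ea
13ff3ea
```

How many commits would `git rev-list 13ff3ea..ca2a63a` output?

Reachable from ca2a63a: {13ff3ea, 1d23b9d, 2b11a8f, 522b023, 687ebd0, a017221, b119d13, ca2a63a, d1a40aa, d318a69, eee9a1c, f636d6a}.
Reachable from 13ff3ea: {13ff3ea}.
In ca2a63a's history but not 13ff3ea's: {1d23b9d, 2b11a8f, 522b023, 687ebd0, a017221, b119d13, ca2a63a, d1a40aa, d318a69, eee9a1c, f636d6a} — 11 commits.

11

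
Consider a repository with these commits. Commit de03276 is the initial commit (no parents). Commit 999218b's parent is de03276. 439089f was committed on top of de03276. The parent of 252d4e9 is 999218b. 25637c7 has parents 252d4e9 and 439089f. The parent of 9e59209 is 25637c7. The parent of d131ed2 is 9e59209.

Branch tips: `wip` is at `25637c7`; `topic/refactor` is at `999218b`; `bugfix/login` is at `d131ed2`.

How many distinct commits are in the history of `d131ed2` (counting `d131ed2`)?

7

Walking parent pointers from d131ed2: reachable set = {252d4e9, 25637c7, 439089f, 999218b, 9e59209, d131ed2, de03276}.
That is 7 commits.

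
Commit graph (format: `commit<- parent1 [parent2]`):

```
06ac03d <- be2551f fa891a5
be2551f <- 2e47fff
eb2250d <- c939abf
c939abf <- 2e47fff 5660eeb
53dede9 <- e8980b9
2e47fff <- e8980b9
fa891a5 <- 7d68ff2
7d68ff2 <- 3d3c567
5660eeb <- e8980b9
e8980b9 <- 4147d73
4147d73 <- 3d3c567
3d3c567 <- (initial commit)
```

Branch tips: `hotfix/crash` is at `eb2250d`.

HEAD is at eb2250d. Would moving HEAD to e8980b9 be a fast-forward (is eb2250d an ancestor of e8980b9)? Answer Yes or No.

A fast-forward from eb2250d to e8980b9 is possible iff eb2250d is an ancestor of e8980b9.
Ancestors of e8980b9: {3d3c567, 4147d73, e8980b9}.
eb2250d is not among them, so fast-forward is not possible.

No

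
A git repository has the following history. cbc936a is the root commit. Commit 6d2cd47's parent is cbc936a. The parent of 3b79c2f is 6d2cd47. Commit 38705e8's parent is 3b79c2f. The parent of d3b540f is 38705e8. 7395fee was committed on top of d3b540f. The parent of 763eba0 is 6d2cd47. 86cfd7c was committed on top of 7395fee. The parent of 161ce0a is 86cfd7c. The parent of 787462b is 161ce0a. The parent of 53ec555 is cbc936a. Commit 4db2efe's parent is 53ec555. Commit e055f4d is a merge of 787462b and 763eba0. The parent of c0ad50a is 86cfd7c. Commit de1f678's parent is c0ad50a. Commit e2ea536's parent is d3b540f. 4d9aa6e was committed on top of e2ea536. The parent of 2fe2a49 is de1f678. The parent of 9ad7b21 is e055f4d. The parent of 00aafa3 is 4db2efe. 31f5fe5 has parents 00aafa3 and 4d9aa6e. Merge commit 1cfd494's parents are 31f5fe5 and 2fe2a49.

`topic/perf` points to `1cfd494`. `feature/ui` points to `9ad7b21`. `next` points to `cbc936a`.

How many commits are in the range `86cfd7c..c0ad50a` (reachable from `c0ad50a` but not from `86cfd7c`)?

1

Reachable from c0ad50a: {38705e8, 3b79c2f, 6d2cd47, 7395fee, 86cfd7c, c0ad50a, cbc936a, d3b540f}.
Reachable from 86cfd7c: {38705e8, 3b79c2f, 6d2cd47, 7395fee, 86cfd7c, cbc936a, d3b540f}.
In c0ad50a's history but not 86cfd7c's: {c0ad50a} — 1 commit.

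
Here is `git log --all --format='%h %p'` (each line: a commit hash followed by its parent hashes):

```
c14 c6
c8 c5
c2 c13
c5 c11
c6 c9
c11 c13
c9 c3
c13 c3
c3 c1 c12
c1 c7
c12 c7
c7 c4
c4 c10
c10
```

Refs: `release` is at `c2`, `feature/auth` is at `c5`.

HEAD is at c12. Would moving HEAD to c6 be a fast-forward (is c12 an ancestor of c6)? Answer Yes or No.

Yes

A fast-forward from c12 to c6 is possible iff c12 is an ancestor of c6.
Ancestors of c6: {c1, c10, c12, c3, c4, c6, c7, c9}.
c12 is among them, so fast-forward is possible.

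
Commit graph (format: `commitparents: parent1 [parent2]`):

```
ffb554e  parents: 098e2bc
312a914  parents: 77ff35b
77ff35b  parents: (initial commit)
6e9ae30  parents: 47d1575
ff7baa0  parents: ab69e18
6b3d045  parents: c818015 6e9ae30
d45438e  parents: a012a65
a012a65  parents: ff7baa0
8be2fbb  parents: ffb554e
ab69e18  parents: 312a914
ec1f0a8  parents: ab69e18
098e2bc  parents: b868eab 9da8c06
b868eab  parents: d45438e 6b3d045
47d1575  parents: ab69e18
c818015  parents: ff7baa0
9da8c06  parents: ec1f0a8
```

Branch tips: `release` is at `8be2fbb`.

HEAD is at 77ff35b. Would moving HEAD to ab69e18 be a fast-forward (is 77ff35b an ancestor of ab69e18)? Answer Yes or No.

A fast-forward from 77ff35b to ab69e18 is possible iff 77ff35b is an ancestor of ab69e18.
Ancestors of ab69e18: {312a914, 77ff35b, ab69e18}.
77ff35b is among them, so fast-forward is possible.

Yes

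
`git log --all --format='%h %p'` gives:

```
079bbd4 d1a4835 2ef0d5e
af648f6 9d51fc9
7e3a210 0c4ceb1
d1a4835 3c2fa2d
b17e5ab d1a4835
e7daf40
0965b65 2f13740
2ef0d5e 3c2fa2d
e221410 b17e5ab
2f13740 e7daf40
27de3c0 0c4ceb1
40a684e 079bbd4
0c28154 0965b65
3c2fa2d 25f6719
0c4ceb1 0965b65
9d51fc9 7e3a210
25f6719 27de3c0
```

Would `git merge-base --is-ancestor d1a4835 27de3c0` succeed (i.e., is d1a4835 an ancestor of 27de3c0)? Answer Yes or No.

Ancestors of 27de3c0: {0965b65, 0c4ceb1, 27de3c0, 2f13740, e7daf40}.
d1a4835 is not in that set, so it is not an ancestor of 27de3c0.

No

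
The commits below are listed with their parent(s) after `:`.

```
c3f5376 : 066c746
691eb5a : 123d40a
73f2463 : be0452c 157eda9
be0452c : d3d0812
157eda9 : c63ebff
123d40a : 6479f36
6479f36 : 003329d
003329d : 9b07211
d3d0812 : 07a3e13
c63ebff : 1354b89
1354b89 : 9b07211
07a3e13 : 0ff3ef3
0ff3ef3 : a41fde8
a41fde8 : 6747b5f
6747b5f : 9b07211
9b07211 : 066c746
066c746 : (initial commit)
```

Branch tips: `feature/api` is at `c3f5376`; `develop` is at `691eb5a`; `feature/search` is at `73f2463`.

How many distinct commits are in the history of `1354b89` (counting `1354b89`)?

3

Walking parent pointers from 1354b89: reachable set = {066c746, 1354b89, 9b07211}.
That is 3 commits.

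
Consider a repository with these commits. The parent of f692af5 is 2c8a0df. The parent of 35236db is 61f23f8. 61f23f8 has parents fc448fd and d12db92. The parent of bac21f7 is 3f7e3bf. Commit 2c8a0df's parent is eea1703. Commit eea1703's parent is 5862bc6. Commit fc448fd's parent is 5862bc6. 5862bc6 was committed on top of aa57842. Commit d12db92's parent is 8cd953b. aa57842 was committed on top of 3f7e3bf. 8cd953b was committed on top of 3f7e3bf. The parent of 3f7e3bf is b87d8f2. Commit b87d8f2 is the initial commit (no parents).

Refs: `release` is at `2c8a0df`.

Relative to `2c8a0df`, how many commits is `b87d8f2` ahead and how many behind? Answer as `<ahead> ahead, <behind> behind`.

Reachable from b87d8f2: {b87d8f2}.
Reachable from 2c8a0df: {2c8a0df, 3f7e3bf, 5862bc6, aa57842, b87d8f2, eea1703}.
Only in b87d8f2's history (ahead): {} — 0.
Only in 2c8a0df's history (behind): {2c8a0df, 3f7e3bf, 5862bc6, aa57842, eea1703} — 5.

0 ahead, 5 behind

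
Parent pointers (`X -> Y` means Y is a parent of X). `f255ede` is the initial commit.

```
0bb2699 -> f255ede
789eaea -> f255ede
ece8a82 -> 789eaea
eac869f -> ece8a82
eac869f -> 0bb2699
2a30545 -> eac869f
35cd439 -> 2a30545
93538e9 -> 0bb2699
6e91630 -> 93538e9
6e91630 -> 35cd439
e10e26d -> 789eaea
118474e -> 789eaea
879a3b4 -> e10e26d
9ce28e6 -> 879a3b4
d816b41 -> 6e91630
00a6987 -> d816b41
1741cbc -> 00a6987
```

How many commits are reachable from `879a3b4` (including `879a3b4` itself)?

4

Walking parent pointers from 879a3b4: reachable set = {789eaea, 879a3b4, e10e26d, f255ede}.
That is 4 commits.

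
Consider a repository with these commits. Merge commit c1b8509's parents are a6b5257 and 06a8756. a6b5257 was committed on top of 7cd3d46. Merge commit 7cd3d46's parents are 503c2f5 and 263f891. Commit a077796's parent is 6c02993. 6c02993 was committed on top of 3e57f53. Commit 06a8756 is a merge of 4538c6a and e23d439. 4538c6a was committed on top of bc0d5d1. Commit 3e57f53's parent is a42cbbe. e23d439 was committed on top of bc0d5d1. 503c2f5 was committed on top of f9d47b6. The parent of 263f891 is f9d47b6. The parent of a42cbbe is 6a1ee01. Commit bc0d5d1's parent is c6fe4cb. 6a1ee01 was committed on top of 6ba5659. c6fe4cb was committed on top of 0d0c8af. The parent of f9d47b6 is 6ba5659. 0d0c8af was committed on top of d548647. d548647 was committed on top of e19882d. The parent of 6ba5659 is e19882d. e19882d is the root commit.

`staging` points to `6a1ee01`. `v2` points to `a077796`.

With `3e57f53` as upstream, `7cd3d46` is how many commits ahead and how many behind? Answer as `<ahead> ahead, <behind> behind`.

Reachable from 7cd3d46: {263f891, 503c2f5, 6ba5659, 7cd3d46, e19882d, f9d47b6}.
Reachable from 3e57f53: {3e57f53, 6a1ee01, 6ba5659, a42cbbe, e19882d}.
Only in 7cd3d46's history (ahead): {263f891, 503c2f5, 7cd3d46, f9d47b6} — 4.
Only in 3e57f53's history (behind): {3e57f53, 6a1ee01, a42cbbe} — 3.

4 ahead, 3 behind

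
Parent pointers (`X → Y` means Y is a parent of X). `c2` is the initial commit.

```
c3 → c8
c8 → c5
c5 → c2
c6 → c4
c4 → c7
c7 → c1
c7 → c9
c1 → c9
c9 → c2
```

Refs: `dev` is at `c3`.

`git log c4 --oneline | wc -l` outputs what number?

Walking parent pointers from c4: reachable set = {c1, c2, c4, c7, c9}.
That is 5 commits.

5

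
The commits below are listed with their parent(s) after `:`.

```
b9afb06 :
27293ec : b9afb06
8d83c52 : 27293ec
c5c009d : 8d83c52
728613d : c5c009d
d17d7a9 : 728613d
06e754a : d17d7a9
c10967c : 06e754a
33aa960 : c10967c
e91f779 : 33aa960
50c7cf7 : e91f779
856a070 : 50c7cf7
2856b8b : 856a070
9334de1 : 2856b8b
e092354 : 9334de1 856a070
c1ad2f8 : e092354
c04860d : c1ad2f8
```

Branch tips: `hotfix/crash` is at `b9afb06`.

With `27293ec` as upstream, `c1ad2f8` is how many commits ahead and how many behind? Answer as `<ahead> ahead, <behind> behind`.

Reachable from c1ad2f8: {06e754a, 27293ec, 2856b8b, 33aa960, 50c7cf7, 728613d, 856a070, 8d83c52, 9334de1, b9afb06, c10967c, c1ad2f8, c5c009d, d17d7a9, e092354, e91f779}.
Reachable from 27293ec: {27293ec, b9afb06}.
Only in c1ad2f8's history (ahead): {06e754a, 2856b8b, 33aa960, 50c7cf7, 728613d, 856a070, 8d83c52, 9334de1, c10967c, c1ad2f8, c5c009d, d17d7a9, e092354, e91f779} — 14.
Only in 27293ec's history (behind): {} — 0.

14 ahead, 0 behind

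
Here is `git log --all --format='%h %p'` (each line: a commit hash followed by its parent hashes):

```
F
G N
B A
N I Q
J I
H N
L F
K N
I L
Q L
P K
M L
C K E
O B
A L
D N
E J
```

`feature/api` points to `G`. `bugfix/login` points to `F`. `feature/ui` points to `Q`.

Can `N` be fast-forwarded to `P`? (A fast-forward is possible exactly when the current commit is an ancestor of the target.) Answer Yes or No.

A fast-forward from N to P is possible iff N is an ancestor of P.
Ancestors of P: {F, I, K, L, N, P, Q}.
N is among them, so fast-forward is possible.

Yes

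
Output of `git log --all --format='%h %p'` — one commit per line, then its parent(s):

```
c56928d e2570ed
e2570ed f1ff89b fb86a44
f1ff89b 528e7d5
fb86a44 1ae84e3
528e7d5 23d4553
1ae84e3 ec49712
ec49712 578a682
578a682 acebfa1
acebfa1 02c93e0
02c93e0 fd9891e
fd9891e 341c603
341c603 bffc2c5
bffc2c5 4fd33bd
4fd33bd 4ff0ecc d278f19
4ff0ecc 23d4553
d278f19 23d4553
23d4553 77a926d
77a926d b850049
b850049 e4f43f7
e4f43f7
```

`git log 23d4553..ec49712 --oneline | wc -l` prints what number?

Reachable from ec49712: {02c93e0, 23d4553, 341c603, 4fd33bd, 4ff0ecc, 578a682, 77a926d, acebfa1, b850049, bffc2c5, d278f19, e4f43f7, ec49712, fd9891e}.
Reachable from 23d4553: {23d4553, 77a926d, b850049, e4f43f7}.
In ec49712's history but not 23d4553's: {02c93e0, 341c603, 4fd33bd, 4ff0ecc, 578a682, acebfa1, bffc2c5, d278f19, ec49712, fd9891e} — 10 commits.

10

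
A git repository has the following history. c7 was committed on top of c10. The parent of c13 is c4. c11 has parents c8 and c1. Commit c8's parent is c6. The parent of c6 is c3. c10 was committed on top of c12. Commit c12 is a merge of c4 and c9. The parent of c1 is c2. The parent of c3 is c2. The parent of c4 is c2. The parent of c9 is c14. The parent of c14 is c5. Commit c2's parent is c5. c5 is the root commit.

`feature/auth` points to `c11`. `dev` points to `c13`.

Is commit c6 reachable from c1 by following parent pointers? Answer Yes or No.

Ancestors of c1: {c1, c2, c5}.
c6 is not in that set, so it is not an ancestor of c1.

No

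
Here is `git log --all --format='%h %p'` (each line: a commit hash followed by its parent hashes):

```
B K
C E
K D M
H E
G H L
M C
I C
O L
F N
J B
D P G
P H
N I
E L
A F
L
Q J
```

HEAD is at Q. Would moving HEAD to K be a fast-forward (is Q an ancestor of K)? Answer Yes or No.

A fast-forward from Q to K is possible iff Q is an ancestor of K.
Ancestors of K: {C, D, E, G, H, K, L, M, P}.
Q is not among them, so fast-forward is not possible.

No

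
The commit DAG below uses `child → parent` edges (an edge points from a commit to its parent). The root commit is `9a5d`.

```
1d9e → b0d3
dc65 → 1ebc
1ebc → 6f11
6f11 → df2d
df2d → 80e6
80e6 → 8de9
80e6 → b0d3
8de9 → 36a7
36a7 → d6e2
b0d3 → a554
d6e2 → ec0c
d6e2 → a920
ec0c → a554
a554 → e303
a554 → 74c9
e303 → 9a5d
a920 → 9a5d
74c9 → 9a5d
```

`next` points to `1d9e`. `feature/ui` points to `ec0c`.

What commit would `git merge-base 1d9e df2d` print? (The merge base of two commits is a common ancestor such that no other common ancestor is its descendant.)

Ancestors of 1d9e: {1d9e, 74c9, 9a5d, a554, b0d3, e303}.
Ancestors of df2d: {36a7, 74c9, 80e6, 8de9, 9a5d, a554, a920, b0d3, d6e2, df2d, e303, ec0c}.
Common ancestors: {74c9, 9a5d, a554, b0d3, e303}.
Among these, b0d3 is not an ancestor of any other common ancestor — it is the merge base.

b0d3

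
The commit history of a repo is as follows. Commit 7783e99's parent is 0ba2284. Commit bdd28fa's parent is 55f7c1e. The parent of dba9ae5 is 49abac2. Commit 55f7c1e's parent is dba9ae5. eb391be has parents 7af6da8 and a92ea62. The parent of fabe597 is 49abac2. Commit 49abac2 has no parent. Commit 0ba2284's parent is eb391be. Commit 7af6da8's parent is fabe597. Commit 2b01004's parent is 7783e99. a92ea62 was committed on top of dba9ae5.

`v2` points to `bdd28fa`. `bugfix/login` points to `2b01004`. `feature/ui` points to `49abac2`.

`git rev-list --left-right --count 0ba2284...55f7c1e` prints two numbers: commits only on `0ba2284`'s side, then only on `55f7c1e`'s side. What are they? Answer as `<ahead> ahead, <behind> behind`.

5 ahead, 1 behind

Reachable from 0ba2284: {0ba2284, 49abac2, 7af6da8, a92ea62, dba9ae5, eb391be, fabe597}.
Reachable from 55f7c1e: {49abac2, 55f7c1e, dba9ae5}.
Only in 0ba2284's history (ahead): {0ba2284, 7af6da8, a92ea62, eb391be, fabe597} — 5.
Only in 55f7c1e's history (behind): {55f7c1e} — 1.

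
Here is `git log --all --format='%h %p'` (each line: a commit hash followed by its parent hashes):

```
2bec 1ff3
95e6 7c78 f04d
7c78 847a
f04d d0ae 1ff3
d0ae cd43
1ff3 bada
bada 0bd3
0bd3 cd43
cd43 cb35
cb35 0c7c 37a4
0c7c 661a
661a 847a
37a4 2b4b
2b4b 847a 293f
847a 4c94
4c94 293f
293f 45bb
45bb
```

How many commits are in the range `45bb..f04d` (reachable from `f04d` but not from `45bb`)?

Reachable from f04d: {0bd3, 0c7c, 1ff3, 293f, 2b4b, 37a4, 45bb, 4c94, 661a, 847a, bada, cb35, cd43, d0ae, f04d}.
Reachable from 45bb: {45bb}.
In f04d's history but not 45bb's: {0bd3, 0c7c, 1ff3, 293f, 2b4b, 37a4, 4c94, 661a, 847a, bada, cb35, cd43, d0ae, f04d} — 14 commits.

14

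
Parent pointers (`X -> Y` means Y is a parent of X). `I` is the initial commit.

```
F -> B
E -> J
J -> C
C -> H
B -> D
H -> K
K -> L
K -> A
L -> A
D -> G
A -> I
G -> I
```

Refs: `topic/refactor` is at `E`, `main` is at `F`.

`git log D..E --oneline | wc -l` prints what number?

7

Reachable from E: {A, C, E, H, I, J, K, L}.
Reachable from D: {D, G, I}.
In E's history but not D's: {A, C, E, H, J, K, L} — 7 commits.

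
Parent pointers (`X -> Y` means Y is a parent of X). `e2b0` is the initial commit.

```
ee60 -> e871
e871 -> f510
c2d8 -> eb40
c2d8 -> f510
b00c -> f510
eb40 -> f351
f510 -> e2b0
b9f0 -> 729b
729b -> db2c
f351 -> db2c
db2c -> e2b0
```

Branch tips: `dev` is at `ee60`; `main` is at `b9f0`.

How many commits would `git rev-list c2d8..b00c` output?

Reachable from b00c: {b00c, e2b0, f510}.
Reachable from c2d8: {c2d8, db2c, e2b0, eb40, f351, f510}.
In b00c's history but not c2d8's: {b00c} — 1 commit.

1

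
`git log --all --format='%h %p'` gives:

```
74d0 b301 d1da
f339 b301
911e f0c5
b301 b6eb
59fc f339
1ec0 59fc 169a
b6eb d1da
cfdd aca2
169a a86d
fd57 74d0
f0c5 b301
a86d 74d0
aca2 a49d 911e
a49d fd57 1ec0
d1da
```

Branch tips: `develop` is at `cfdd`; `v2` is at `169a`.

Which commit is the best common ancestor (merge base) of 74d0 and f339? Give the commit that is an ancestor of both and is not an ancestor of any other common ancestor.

b301

Ancestors of 74d0: {74d0, b301, b6eb, d1da}.
Ancestors of f339: {b301, b6eb, d1da, f339}.
Common ancestors: {b301, b6eb, d1da}.
Among these, b301 is not an ancestor of any other common ancestor — it is the merge base.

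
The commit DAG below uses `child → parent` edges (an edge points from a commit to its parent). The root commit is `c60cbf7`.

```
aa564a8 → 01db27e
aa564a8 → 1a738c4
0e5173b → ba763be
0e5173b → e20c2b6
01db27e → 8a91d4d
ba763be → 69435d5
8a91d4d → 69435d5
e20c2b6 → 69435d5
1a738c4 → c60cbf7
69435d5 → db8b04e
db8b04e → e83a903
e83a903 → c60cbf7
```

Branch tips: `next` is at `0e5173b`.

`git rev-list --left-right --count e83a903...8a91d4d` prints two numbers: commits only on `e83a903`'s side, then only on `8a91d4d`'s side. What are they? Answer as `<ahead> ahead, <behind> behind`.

0 ahead, 3 behind

Reachable from e83a903: {c60cbf7, e83a903}.
Reachable from 8a91d4d: {69435d5, 8a91d4d, c60cbf7, db8b04e, e83a903}.
Only in e83a903's history (ahead): {} — 0.
Only in 8a91d4d's history (behind): {69435d5, 8a91d4d, db8b04e} — 3.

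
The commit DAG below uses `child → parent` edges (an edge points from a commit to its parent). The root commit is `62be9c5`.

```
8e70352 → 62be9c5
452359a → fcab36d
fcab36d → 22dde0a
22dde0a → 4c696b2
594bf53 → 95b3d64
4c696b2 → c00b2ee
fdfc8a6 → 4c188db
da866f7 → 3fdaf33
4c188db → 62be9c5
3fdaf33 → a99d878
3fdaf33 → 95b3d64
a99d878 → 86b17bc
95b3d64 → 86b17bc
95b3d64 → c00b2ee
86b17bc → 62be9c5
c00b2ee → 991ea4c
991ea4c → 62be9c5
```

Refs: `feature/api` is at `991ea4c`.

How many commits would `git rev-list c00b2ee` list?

3

Walking parent pointers from c00b2ee: reachable set = {62be9c5, 991ea4c, c00b2ee}.
That is 3 commits.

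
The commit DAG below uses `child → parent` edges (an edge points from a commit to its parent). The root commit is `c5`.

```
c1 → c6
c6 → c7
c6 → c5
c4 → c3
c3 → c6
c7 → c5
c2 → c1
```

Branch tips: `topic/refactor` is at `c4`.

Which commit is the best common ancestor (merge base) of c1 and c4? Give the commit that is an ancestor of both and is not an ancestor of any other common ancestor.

Ancestors of c1: {c1, c5, c6, c7}.
Ancestors of c4: {c3, c4, c5, c6, c7}.
Common ancestors: {c5, c6, c7}.
Among these, c6 is not an ancestor of any other common ancestor — it is the merge base.

c6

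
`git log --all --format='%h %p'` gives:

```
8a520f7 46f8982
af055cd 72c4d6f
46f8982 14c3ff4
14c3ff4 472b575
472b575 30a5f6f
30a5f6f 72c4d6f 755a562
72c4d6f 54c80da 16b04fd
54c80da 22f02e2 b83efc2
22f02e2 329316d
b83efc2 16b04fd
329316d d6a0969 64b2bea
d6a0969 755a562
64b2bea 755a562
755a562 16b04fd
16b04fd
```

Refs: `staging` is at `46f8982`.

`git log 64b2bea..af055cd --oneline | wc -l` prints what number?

7

Reachable from af055cd: {16b04fd, 22f02e2, 329316d, 54c80da, 64b2bea, 72c4d6f, 755a562, af055cd, b83efc2, d6a0969}.
Reachable from 64b2bea: {16b04fd, 64b2bea, 755a562}.
In af055cd's history but not 64b2bea's: {22f02e2, 329316d, 54c80da, 72c4d6f, af055cd, b83efc2, d6a0969} — 7 commits.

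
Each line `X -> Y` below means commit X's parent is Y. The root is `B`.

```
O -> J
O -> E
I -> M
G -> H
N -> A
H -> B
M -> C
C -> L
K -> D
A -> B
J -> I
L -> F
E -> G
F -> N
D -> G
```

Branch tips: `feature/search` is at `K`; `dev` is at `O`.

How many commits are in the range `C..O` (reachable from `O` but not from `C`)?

7

Reachable from O: {A, B, C, E, F, G, H, I, J, L, M, N, O}.
Reachable from C: {A, B, C, F, L, N}.
In O's history but not C's: {E, G, H, I, J, M, O} — 7 commits.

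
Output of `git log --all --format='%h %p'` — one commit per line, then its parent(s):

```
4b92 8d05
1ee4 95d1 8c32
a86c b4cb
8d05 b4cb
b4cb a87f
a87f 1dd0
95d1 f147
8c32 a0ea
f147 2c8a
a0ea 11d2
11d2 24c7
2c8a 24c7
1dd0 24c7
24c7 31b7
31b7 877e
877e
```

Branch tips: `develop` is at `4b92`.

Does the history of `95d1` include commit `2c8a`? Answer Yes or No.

Yes

Ancestors of 95d1 (commits reachable by following parents): {24c7, 2c8a, 31b7, 877e, 95d1, f147}.
2c8a is in that set, so it is an ancestor of 95d1.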